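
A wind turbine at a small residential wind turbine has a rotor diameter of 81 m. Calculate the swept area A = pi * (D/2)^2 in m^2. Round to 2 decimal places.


Compute the rotor radius:
  r = D / 2 = 81 / 2 = 40.5 m
Calculate swept area:
  A = pi * r^2 = pi * 40.5^2
  A = 5153.00 m^2

5153.00


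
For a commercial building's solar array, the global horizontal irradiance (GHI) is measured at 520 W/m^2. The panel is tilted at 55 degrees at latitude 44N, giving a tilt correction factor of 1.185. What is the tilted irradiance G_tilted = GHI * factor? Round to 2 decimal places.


Identify the given values:
  GHI = 520 W/m^2, tilt correction factor = 1.185
Apply the formula G_tilted = GHI * factor:
  G_tilted = 520 * 1.185
  G_tilted = 616.20 W/m^2

616.20


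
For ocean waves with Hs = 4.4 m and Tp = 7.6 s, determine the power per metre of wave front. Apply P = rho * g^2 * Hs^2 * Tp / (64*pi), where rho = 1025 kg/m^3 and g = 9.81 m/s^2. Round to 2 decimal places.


Apply wave power formula:
  g^2 = 9.81^2 = 96.2361
  Hs^2 = 4.4^2 = 19.36
  Numerator = rho * g^2 * Hs^2 * Tp = 1025 * 96.2361 * 19.36 * 7.6 = 14513789.68
  Denominator = 64 * pi = 201.0619
  P = 14513789.68 / 201.0619 = 72185.67 W/m

72185.67


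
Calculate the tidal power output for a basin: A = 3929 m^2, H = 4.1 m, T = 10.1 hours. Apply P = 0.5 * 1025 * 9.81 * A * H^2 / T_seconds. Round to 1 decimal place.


Convert period to seconds: T = 10.1 * 3600 = 36360.0 s
H^2 = 4.1^2 = 16.81
P = 0.5 * rho * g * A * H^2 / T
P = 0.5 * 1025 * 9.81 * 3929 * 16.81 / 36360.0
P = 9132.5 W

9132.5


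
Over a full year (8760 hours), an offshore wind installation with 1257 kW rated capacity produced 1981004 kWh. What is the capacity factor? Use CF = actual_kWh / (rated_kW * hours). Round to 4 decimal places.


Capacity factor = actual output / maximum possible output
Maximum possible = rated * hours = 1257 * 8760 = 11011320 kWh
CF = 1981004 / 11011320
CF = 0.1799

0.1799


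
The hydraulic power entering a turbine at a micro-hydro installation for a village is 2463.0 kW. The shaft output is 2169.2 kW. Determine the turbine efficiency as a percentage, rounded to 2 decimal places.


Turbine efficiency = (output power / input power) * 100
eta = (2169.2 / 2463.0) * 100
eta = 88.07%

88.07


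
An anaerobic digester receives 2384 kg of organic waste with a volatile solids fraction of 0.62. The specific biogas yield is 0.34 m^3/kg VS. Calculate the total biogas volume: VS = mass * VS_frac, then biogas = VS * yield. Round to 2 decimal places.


Compute volatile solids:
  VS = mass * VS_fraction = 2384 * 0.62 = 1478.08 kg
Calculate biogas volume:
  Biogas = VS * specific_yield = 1478.08 * 0.34
  Biogas = 502.55 m^3

502.55


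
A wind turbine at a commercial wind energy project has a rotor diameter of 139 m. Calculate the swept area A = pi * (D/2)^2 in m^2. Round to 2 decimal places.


Compute the rotor radius:
  r = D / 2 = 139 / 2 = 69.5 m
Calculate swept area:
  A = pi * r^2 = pi * 69.5^2
  A = 15174.68 m^2

15174.68


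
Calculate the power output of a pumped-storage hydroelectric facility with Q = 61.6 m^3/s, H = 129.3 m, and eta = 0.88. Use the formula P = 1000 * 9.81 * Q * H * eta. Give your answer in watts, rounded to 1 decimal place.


Apply the hydropower formula P = rho * g * Q * H * eta
rho * g = 1000 * 9.81 = 9810.0
P = 9810.0 * 61.6 * 129.3 * 0.88
P = 68759216.1 W

68759216.1


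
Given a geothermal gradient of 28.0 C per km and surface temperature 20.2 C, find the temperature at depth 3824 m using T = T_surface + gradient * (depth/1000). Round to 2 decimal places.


Convert depth to km: 3824 / 1000 = 3.824 km
Temperature increase = gradient * depth_km = 28.0 * 3.824 = 107.07 C
Temperature at depth = T_surface + delta_T = 20.2 + 107.07
T = 127.27 C

127.27


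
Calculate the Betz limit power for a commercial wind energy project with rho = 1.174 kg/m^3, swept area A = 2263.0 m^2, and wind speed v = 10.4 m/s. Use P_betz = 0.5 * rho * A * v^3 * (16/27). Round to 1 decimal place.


The Betz coefficient Cp_max = 16/27 = 0.5926
v^3 = 10.4^3 = 1124.864
P_betz = 0.5 * rho * A * v^3 * Cp_max
P_betz = 0.5 * 1.174 * 2263.0 * 1124.864 * 0.5926
P_betz = 885480.3 W

885480.3


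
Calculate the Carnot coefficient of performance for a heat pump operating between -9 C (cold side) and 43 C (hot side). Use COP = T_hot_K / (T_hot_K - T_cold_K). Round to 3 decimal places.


Convert to Kelvin:
  T_hot = 43 + 273.15 = 316.15 K
  T_cold = -9 + 273.15 = 264.15 K
Apply Carnot COP formula:
  COP = T_hot_K / (T_hot_K - T_cold_K) = 316.15 / 52.0
  COP = 6.080

6.080


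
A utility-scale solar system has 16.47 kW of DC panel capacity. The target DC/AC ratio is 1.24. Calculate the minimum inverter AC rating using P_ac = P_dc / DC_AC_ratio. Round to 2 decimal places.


The inverter AC capacity is determined by the DC/AC ratio.
Given: P_dc = 16.47 kW, DC/AC ratio = 1.24
P_ac = P_dc / ratio = 16.47 / 1.24
P_ac = 13.28 kW

13.28


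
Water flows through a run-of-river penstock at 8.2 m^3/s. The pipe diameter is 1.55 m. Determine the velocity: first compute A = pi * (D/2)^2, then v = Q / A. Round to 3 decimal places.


Compute pipe cross-sectional area:
  A = pi * (D/2)^2 = pi * (1.55/2)^2 = 1.8869 m^2
Calculate velocity:
  v = Q / A = 8.2 / 1.8869
  v = 4.346 m/s

4.346


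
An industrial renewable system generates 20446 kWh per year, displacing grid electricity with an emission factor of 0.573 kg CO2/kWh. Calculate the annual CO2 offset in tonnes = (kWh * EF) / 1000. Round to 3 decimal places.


CO2 offset in kg = generation * emission_factor
CO2 offset = 20446 * 0.573 = 11715.56 kg
Convert to tonnes:
  CO2 offset = 11715.56 / 1000 = 11.716 tonnes

11.716


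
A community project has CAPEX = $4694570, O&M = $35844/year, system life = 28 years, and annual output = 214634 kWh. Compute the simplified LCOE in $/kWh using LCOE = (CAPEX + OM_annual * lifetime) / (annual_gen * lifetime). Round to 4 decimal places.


Total cost = CAPEX + OM * lifetime = 4694570 + 35844 * 28 = 4694570 + 1003632 = 5698202
Total generation = annual * lifetime = 214634 * 28 = 6009752 kWh
LCOE = 5698202 / 6009752
LCOE = 0.9482 $/kWh

0.9482


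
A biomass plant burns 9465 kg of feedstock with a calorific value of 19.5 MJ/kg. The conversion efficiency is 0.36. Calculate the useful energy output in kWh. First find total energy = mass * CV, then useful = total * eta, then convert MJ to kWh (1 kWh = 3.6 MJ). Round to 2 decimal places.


Total energy = mass * CV = 9465 * 19.5 = 184567.5 MJ
Useful energy = total * eta = 184567.5 * 0.36 = 66444.3 MJ
Convert to kWh: 66444.3 / 3.6
Useful energy = 18456.75 kWh

18456.75


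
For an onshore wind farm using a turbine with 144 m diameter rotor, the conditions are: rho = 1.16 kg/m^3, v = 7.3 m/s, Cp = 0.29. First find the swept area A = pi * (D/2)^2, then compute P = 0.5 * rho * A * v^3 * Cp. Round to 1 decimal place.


Step 1 -- Compute swept area:
  A = pi * (D/2)^2 = pi * (144/2)^2 = 16286.02 m^2
Step 2 -- Apply wind power equation:
  P = 0.5 * rho * A * v^3 * Cp
  v^3 = 7.3^3 = 389.017
  P = 0.5 * 1.16 * 16286.02 * 389.017 * 0.29
  P = 1065637.4 W

1065637.4


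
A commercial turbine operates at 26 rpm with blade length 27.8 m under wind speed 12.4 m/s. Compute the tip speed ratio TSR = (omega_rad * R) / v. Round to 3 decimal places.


Convert rotational speed to rad/s:
  omega = 26 * 2 * pi / 60 = 2.7227 rad/s
Compute tip speed:
  v_tip = omega * R = 2.7227 * 27.8 = 75.691 m/s
Tip speed ratio:
  TSR = v_tip / v_wind = 75.691 / 12.4 = 6.104

6.104


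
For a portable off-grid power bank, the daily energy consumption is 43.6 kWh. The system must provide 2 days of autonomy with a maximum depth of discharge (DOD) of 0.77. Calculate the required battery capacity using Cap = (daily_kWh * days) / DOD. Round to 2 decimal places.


Total energy needed = daily * days = 43.6 * 2 = 87.2 kWh
Account for depth of discharge:
  Cap = total_energy / DOD = 87.2 / 0.77
  Cap = 113.25 kWh

113.25


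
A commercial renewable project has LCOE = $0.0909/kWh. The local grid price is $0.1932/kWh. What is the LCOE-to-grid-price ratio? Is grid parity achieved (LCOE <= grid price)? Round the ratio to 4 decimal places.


Compare LCOE to grid price:
  LCOE = $0.0909/kWh, Grid price = $0.1932/kWh
  Ratio = LCOE / grid_price = 0.0909 / 0.1932 = 0.4705
  Grid parity achieved (ratio <= 1)? yes

0.4705


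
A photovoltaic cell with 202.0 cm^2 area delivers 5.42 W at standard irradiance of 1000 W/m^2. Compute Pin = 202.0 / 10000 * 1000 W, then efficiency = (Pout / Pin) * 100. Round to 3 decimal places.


First compute the input power:
  Pin = area_cm2 / 10000 * G = 202.0 / 10000 * 1000 = 20.2 W
Then compute efficiency:
  Efficiency = (Pout / Pin) * 100 = (5.42 / 20.2) * 100
  Efficiency = 26.832%

26.832


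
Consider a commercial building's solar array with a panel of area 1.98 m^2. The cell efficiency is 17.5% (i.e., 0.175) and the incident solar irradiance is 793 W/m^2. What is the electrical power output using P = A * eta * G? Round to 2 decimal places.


Use the solar power formula P = A * eta * G.
Given: A = 1.98 m^2, eta = 0.175, G = 793 W/m^2
P = 1.98 * 0.175 * 793
P = 274.77 W

274.77


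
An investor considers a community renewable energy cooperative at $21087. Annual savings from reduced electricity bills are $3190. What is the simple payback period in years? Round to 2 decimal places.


Simple payback period = initial cost / annual savings
Payback = 21087 / 3190
Payback = 6.61 years

6.61


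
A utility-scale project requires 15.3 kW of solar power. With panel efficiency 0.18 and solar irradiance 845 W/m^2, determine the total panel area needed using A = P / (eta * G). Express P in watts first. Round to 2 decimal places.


Convert target power to watts: P = 15.3 * 1000 = 15300.0 W
Compute denominator: eta * G = 0.18 * 845 = 152.1
Required area A = P / (eta * G) = 15300.0 / 152.1
A = 100.59 m^2

100.59


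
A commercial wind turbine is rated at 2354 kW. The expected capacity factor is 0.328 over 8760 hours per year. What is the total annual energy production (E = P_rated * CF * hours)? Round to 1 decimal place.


Annual energy = rated_kW * capacity_factor * hours_per_year
Given: P_rated = 2354 kW, CF = 0.328, hours = 8760
E = 2354 * 0.328 * 8760
E = 6763701.1 kWh

6763701.1


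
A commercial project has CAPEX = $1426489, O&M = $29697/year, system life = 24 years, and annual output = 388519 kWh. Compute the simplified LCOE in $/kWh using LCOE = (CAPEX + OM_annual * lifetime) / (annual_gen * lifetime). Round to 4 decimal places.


Total cost = CAPEX + OM * lifetime = 1426489 + 29697 * 24 = 1426489 + 712728 = 2139217
Total generation = annual * lifetime = 388519 * 24 = 9324456 kWh
LCOE = 2139217 / 9324456
LCOE = 0.2294 $/kWh

0.2294


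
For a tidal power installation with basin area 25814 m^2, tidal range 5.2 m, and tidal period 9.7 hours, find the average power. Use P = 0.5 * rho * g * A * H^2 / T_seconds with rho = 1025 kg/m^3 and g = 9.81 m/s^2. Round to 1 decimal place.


Convert period to seconds: T = 9.7 * 3600 = 34920.0 s
H^2 = 5.2^2 = 27.04
P = 0.5 * rho * g * A * H^2 / T
P = 0.5 * 1025 * 9.81 * 25814 * 27.04 / 34920.0
P = 100496.4 W

100496.4


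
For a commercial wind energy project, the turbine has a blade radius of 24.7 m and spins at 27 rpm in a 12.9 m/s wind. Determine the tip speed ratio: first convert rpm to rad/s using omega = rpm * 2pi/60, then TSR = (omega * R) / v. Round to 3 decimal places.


Convert rotational speed to rad/s:
  omega = 27 * 2 * pi / 60 = 2.8274 rad/s
Compute tip speed:
  v_tip = omega * R = 2.8274 * 24.7 = 69.838 m/s
Tip speed ratio:
  TSR = v_tip / v_wind = 69.838 / 12.9 = 5.414

5.414


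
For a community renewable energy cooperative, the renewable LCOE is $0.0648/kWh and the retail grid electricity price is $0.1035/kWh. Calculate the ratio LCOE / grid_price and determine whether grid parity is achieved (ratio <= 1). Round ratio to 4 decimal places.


Compare LCOE to grid price:
  LCOE = $0.0648/kWh, Grid price = $0.1035/kWh
  Ratio = LCOE / grid_price = 0.0648 / 0.1035 = 0.6261
  Grid parity achieved (ratio <= 1)? yes

0.6261


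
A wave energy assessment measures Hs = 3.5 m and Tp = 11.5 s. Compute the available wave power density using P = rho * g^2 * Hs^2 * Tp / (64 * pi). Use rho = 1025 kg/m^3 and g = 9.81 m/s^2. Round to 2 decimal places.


Apply wave power formula:
  g^2 = 9.81^2 = 96.2361
  Hs^2 = 3.5^2 = 12.25
  Numerator = rho * g^2 * Hs^2 * Tp = 1025 * 96.2361 * 12.25 * 11.5 = 13896192.1
  Denominator = 64 * pi = 201.0619
  P = 13896192.1 / 201.0619 = 69113.99 W/m

69113.99


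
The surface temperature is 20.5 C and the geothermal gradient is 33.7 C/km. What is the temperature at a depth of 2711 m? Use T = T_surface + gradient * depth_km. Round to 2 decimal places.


Convert depth to km: 2711 / 1000 = 2.711 km
Temperature increase = gradient * depth_km = 33.7 * 2.711 = 91.36 C
Temperature at depth = T_surface + delta_T = 20.5 + 91.36
T = 111.86 C

111.86


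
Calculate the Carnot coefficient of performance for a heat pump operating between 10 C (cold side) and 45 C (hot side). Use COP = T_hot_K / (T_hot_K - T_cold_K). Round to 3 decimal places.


Convert to Kelvin:
  T_hot = 45 + 273.15 = 318.15 K
  T_cold = 10 + 273.15 = 283.15 K
Apply Carnot COP formula:
  COP = T_hot_K / (T_hot_K - T_cold_K) = 318.15 / 35.0
  COP = 9.090

9.090


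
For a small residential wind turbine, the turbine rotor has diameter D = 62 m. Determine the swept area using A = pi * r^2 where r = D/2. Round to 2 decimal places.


Compute the rotor radius:
  r = D / 2 = 62 / 2 = 31.0 m
Calculate swept area:
  A = pi * r^2 = pi * 31.0^2
  A = 3019.07 m^2

3019.07


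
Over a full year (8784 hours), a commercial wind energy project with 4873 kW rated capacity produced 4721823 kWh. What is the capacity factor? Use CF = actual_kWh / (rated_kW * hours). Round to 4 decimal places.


Capacity factor = actual output / maximum possible output
Maximum possible = rated * hours = 4873 * 8784 = 42804432 kWh
CF = 4721823 / 42804432
CF = 0.1103

0.1103


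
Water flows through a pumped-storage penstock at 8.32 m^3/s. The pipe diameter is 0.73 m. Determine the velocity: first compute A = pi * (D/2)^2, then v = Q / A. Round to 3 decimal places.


Compute pipe cross-sectional area:
  A = pi * (D/2)^2 = pi * (0.73/2)^2 = 0.4185 m^2
Calculate velocity:
  v = Q / A = 8.32 / 0.4185
  v = 19.879 m/s

19.879


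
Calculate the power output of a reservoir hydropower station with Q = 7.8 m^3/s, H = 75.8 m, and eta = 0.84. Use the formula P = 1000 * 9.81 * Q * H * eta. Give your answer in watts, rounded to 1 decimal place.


Apply the hydropower formula P = rho * g * Q * H * eta
rho * g = 1000 * 9.81 = 9810.0
P = 9810.0 * 7.8 * 75.8 * 0.84
P = 4872054.1 W

4872054.1


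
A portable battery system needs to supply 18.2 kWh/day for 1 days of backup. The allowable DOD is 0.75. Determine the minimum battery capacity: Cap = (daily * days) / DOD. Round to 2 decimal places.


Total energy needed = daily * days = 18.2 * 1 = 18.2 kWh
Account for depth of discharge:
  Cap = total_energy / DOD = 18.2 / 0.75
  Cap = 24.27 kWh

24.27


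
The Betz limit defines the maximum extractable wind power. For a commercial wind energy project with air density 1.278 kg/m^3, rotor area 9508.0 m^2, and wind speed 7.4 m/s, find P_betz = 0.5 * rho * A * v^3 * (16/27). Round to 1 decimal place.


The Betz coefficient Cp_max = 16/27 = 0.5926
v^3 = 7.4^3 = 405.224
P_betz = 0.5 * rho * A * v^3 * Cp_max
P_betz = 0.5 * 1.278 * 9508.0 * 405.224 * 0.5926
P_betz = 1458953.4 W

1458953.4


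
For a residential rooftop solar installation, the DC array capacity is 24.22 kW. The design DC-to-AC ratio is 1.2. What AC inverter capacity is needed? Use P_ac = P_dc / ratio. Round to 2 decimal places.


The inverter AC capacity is determined by the DC/AC ratio.
Given: P_dc = 24.22 kW, DC/AC ratio = 1.2
P_ac = P_dc / ratio = 24.22 / 1.2
P_ac = 20.18 kW

20.18


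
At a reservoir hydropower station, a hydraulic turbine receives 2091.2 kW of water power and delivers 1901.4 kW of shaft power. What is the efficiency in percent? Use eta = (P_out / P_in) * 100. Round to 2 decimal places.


Turbine efficiency = (output power / input power) * 100
eta = (1901.4 / 2091.2) * 100
eta = 90.92%

90.92


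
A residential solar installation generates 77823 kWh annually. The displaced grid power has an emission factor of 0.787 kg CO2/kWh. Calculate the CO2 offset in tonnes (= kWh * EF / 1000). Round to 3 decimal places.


CO2 offset in kg = generation * emission_factor
CO2 offset = 77823 * 0.787 = 61246.7 kg
Convert to tonnes:
  CO2 offset = 61246.7 / 1000 = 61.247 tonnes

61.247


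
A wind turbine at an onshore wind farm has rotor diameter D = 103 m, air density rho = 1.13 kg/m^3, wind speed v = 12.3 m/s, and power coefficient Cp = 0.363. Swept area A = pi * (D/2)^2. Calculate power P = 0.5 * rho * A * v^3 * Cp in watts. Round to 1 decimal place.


Step 1 -- Compute swept area:
  A = pi * (D/2)^2 = pi * (103/2)^2 = 8332.29 m^2
Step 2 -- Apply wind power equation:
  P = 0.5 * rho * A * v^3 * Cp
  v^3 = 12.3^3 = 1860.867
  P = 0.5 * 1.13 * 8332.29 * 1860.867 * 0.363
  P = 3180055.8 W

3180055.8


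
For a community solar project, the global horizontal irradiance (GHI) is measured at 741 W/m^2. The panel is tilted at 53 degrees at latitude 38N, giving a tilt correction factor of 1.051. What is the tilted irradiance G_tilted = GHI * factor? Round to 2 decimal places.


Identify the given values:
  GHI = 741 W/m^2, tilt correction factor = 1.051
Apply the formula G_tilted = GHI * factor:
  G_tilted = 741 * 1.051
  G_tilted = 778.79 W/m^2

778.79


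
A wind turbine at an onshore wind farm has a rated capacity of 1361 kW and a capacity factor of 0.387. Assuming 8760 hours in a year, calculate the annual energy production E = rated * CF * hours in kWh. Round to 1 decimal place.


Annual energy = rated_kW * capacity_factor * hours_per_year
Given: P_rated = 1361 kW, CF = 0.387, hours = 8760
E = 1361 * 0.387 * 8760
E = 4613953.3 kWh

4613953.3


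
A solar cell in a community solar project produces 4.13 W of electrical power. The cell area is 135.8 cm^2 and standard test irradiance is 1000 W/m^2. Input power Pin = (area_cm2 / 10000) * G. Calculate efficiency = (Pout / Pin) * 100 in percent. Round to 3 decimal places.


First compute the input power:
  Pin = area_cm2 / 10000 * G = 135.8 / 10000 * 1000 = 13.58 W
Then compute efficiency:
  Efficiency = (Pout / Pin) * 100 = (4.13 / 13.58) * 100
  Efficiency = 30.412%

30.412


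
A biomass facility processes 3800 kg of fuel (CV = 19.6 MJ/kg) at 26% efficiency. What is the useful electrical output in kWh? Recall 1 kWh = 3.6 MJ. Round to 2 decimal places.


Total energy = mass * CV = 3800 * 19.6 = 74480.0 MJ
Useful energy = total * eta = 74480.0 * 0.26 = 19364.8 MJ
Convert to kWh: 19364.8 / 3.6
Useful energy = 5379.11 kWh

5379.11


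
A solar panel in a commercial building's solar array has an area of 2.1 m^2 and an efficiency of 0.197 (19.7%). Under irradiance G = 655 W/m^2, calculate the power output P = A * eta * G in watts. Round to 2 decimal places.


Use the solar power formula P = A * eta * G.
Given: A = 2.1 m^2, eta = 0.197, G = 655 W/m^2
P = 2.1 * 0.197 * 655
P = 270.97 W

270.97


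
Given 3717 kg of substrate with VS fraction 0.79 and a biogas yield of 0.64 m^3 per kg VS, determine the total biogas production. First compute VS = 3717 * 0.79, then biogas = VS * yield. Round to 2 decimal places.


Compute volatile solids:
  VS = mass * VS_fraction = 3717 * 0.79 = 2936.43 kg
Calculate biogas volume:
  Biogas = VS * specific_yield = 2936.43 * 0.64
  Biogas = 1879.32 m^3

1879.32


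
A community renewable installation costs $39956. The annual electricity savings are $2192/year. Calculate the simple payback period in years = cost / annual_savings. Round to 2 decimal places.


Simple payback period = initial cost / annual savings
Payback = 39956 / 2192
Payback = 18.23 years

18.23


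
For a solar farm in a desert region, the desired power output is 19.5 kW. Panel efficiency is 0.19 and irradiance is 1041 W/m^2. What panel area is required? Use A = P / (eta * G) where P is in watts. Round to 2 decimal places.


Convert target power to watts: P = 19.5 * 1000 = 19500.0 W
Compute denominator: eta * G = 0.19 * 1041 = 197.79
Required area A = P / (eta * G) = 19500.0 / 197.79
A = 98.59 m^2

98.59


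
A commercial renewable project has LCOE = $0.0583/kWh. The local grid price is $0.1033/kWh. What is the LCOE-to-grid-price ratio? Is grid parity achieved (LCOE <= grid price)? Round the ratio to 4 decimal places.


Compare LCOE to grid price:
  LCOE = $0.0583/kWh, Grid price = $0.1033/kWh
  Ratio = LCOE / grid_price = 0.0583 / 0.1033 = 0.5644
  Grid parity achieved (ratio <= 1)? yes

0.5644


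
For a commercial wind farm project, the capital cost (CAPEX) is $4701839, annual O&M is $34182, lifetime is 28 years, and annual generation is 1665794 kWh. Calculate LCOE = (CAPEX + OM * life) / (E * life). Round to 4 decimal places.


Total cost = CAPEX + OM * lifetime = 4701839 + 34182 * 28 = 4701839 + 957096 = 5658935
Total generation = annual * lifetime = 1665794 * 28 = 46642232 kWh
LCOE = 5658935 / 46642232
LCOE = 0.1213 $/kWh

0.1213


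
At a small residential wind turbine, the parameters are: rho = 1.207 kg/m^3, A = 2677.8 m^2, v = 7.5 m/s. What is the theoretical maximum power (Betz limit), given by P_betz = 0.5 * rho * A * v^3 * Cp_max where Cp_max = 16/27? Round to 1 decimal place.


The Betz coefficient Cp_max = 16/27 = 0.5926
v^3 = 7.5^3 = 421.875
P_betz = 0.5 * rho * A * v^3 * Cp_max
P_betz = 0.5 * 1.207 * 2677.8 * 421.875 * 0.5926
P_betz = 404013.1 W

404013.1


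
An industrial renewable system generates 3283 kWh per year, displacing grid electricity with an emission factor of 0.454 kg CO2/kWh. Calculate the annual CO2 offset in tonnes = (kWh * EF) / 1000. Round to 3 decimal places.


CO2 offset in kg = generation * emission_factor
CO2 offset = 3283 * 0.454 = 1490.48 kg
Convert to tonnes:
  CO2 offset = 1490.48 / 1000 = 1.490 tonnes

1.490


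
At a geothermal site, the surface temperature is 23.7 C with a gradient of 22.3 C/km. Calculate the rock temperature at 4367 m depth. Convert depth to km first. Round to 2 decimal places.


Convert depth to km: 4367 / 1000 = 4.367 km
Temperature increase = gradient * depth_km = 22.3 * 4.367 = 97.38 C
Temperature at depth = T_surface + delta_T = 23.7 + 97.38
T = 121.08 C

121.08


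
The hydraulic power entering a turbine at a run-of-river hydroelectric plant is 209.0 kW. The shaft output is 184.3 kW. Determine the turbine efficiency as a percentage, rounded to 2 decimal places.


Turbine efficiency = (output power / input power) * 100
eta = (184.3 / 209.0) * 100
eta = 88.18%

88.18


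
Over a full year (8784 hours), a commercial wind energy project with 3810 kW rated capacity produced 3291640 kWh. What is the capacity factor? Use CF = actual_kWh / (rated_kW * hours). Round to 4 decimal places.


Capacity factor = actual output / maximum possible output
Maximum possible = rated * hours = 3810 * 8784 = 33467040 kWh
CF = 3291640 / 33467040
CF = 0.0984

0.0984


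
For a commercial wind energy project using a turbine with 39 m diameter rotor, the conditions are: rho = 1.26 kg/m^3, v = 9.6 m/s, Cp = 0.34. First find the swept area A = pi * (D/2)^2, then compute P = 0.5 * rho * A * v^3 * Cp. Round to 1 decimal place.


Step 1 -- Compute swept area:
  A = pi * (D/2)^2 = pi * (39/2)^2 = 1194.59 m^2
Step 2 -- Apply wind power equation:
  P = 0.5 * rho * A * v^3 * Cp
  v^3 = 9.6^3 = 884.736
  P = 0.5 * 1.26 * 1194.59 * 884.736 * 0.34
  P = 226387.4 W

226387.4


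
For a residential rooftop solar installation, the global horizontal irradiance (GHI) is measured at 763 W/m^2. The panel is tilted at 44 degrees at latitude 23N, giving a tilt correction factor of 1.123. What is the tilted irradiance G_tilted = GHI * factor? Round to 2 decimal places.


Identify the given values:
  GHI = 763 W/m^2, tilt correction factor = 1.123
Apply the formula G_tilted = GHI * factor:
  G_tilted = 763 * 1.123
  G_tilted = 856.85 W/m^2

856.85


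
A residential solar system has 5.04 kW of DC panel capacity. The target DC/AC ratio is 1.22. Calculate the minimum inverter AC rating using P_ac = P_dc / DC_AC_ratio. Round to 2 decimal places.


The inverter AC capacity is determined by the DC/AC ratio.
Given: P_dc = 5.04 kW, DC/AC ratio = 1.22
P_ac = P_dc / ratio = 5.04 / 1.22
P_ac = 4.13 kW

4.13


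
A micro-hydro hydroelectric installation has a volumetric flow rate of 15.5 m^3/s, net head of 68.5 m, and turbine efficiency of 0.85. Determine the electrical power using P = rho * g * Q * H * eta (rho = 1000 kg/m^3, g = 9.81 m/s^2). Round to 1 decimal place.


Apply the hydropower formula P = rho * g * Q * H * eta
rho * g = 1000 * 9.81 = 9810.0
P = 9810.0 * 15.5 * 68.5 * 0.85
P = 8853402.4 W

8853402.4


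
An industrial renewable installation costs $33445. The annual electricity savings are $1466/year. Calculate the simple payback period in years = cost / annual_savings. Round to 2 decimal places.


Simple payback period = initial cost / annual savings
Payback = 33445 / 1466
Payback = 22.81 years

22.81


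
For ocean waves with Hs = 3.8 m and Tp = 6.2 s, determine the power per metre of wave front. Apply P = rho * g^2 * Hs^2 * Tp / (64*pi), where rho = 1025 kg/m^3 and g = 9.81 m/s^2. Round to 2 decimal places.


Apply wave power formula:
  g^2 = 9.81^2 = 96.2361
  Hs^2 = 3.8^2 = 14.44
  Numerator = rho * g^2 * Hs^2 * Tp = 1025 * 96.2361 * 14.44 * 6.2 = 8831221.2
  Denominator = 64 * pi = 201.0619
  P = 8831221.2 / 201.0619 = 43922.89 W/m

43922.89


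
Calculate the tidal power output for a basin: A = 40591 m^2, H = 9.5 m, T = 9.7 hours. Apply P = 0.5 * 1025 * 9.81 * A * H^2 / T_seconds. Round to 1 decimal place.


Convert period to seconds: T = 9.7 * 3600 = 34920.0 s
H^2 = 9.5^2 = 90.25
P = 0.5 * rho * g * A * H^2 / T
P = 0.5 * 1025 * 9.81 * 40591 * 90.25 / 34920.0
P = 527430.9 W

527430.9


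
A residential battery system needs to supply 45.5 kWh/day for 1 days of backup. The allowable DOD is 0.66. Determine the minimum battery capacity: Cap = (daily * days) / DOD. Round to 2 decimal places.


Total energy needed = daily * days = 45.5 * 1 = 45.5 kWh
Account for depth of discharge:
  Cap = total_energy / DOD = 45.5 / 0.66
  Cap = 68.94 kWh

68.94


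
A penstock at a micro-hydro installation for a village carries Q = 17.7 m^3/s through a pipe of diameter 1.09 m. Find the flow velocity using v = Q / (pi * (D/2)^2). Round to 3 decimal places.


Compute pipe cross-sectional area:
  A = pi * (D/2)^2 = pi * (1.09/2)^2 = 0.9331 m^2
Calculate velocity:
  v = Q / A = 17.7 / 0.9331
  v = 18.968 m/s

18.968


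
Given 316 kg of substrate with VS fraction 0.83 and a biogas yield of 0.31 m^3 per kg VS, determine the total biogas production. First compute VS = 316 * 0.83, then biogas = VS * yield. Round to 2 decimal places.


Compute volatile solids:
  VS = mass * VS_fraction = 316 * 0.83 = 262.28 kg
Calculate biogas volume:
  Biogas = VS * specific_yield = 262.28 * 0.31
  Biogas = 81.31 m^3

81.31


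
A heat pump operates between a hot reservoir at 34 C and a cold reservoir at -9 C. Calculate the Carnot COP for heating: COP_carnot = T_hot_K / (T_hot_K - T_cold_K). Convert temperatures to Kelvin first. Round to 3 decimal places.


Convert to Kelvin:
  T_hot = 34 + 273.15 = 307.15 K
  T_cold = -9 + 273.15 = 264.15 K
Apply Carnot COP formula:
  COP = T_hot_K / (T_hot_K - T_cold_K) = 307.15 / 43.0
  COP = 7.143

7.143


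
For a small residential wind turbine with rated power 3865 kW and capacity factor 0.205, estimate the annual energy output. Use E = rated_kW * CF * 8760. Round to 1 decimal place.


Annual energy = rated_kW * capacity_factor * hours_per_year
Given: P_rated = 3865 kW, CF = 0.205, hours = 8760
E = 3865 * 0.205 * 8760
E = 6940767.0 kWh

6940767.0


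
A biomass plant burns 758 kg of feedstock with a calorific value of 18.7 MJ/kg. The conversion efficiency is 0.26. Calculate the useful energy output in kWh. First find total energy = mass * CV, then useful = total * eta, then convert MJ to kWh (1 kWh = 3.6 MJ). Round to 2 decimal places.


Total energy = mass * CV = 758 * 18.7 = 14174.6 MJ
Useful energy = total * eta = 14174.6 * 0.26 = 3685.4 MJ
Convert to kWh: 3685.4 / 3.6
Useful energy = 1023.72 kWh

1023.72


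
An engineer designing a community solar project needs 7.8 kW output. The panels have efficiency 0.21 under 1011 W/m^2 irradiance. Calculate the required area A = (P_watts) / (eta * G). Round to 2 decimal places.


Convert target power to watts: P = 7.8 * 1000 = 7800.0 W
Compute denominator: eta * G = 0.21 * 1011 = 212.31
Required area A = P / (eta * G) = 7800.0 / 212.31
A = 36.74 m^2

36.74


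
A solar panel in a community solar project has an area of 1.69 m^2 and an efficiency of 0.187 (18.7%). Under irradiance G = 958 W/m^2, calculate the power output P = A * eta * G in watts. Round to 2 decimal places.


Use the solar power formula P = A * eta * G.
Given: A = 1.69 m^2, eta = 0.187, G = 958 W/m^2
P = 1.69 * 0.187 * 958
P = 302.76 W

302.76


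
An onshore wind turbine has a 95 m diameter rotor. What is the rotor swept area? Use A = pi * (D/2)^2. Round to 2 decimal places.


Compute the rotor radius:
  r = D / 2 = 95 / 2 = 47.5 m
Calculate swept area:
  A = pi * r^2 = pi * 47.5^2
  A = 7088.22 m^2

7088.22


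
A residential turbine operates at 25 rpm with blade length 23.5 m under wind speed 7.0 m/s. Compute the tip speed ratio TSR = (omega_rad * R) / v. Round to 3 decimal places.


Convert rotational speed to rad/s:
  omega = 25 * 2 * pi / 60 = 2.618 rad/s
Compute tip speed:
  v_tip = omega * R = 2.618 * 23.5 = 61.523 m/s
Tip speed ratio:
  TSR = v_tip / v_wind = 61.523 / 7.0 = 8.789

8.789


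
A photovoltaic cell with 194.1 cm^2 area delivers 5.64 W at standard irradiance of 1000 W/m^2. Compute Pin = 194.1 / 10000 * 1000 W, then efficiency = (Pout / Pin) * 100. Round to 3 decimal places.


First compute the input power:
  Pin = area_cm2 / 10000 * G = 194.1 / 10000 * 1000 = 19.41 W
Then compute efficiency:
  Efficiency = (Pout / Pin) * 100 = (5.64 / 19.41) * 100
  Efficiency = 29.057%

29.057


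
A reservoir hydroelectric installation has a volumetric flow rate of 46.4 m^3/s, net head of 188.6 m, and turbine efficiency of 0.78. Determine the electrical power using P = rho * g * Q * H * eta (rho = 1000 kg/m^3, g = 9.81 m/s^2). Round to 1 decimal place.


Apply the hydropower formula P = rho * g * Q * H * eta
rho * g = 1000 * 9.81 = 9810.0
P = 9810.0 * 46.4 * 188.6 * 0.78
P = 66961207.9 W

66961207.9


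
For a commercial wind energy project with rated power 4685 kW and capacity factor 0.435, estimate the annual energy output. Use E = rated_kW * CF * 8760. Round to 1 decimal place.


Annual energy = rated_kW * capacity_factor * hours_per_year
Given: P_rated = 4685 kW, CF = 0.435, hours = 8760
E = 4685 * 0.435 * 8760
E = 17852661.0 kWh

17852661.0


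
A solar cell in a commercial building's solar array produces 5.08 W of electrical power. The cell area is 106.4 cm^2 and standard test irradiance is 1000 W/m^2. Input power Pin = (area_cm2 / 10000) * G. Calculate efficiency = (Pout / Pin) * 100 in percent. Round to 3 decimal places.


First compute the input power:
  Pin = area_cm2 / 10000 * G = 106.4 / 10000 * 1000 = 10.64 W
Then compute efficiency:
  Efficiency = (Pout / Pin) * 100 = (5.08 / 10.64) * 100
  Efficiency = 47.744%

47.744


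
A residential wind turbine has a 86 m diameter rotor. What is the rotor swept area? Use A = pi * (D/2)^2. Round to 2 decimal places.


Compute the rotor radius:
  r = D / 2 = 86 / 2 = 43.0 m
Calculate swept area:
  A = pi * r^2 = pi * 43.0^2
  A = 5808.80 m^2

5808.80


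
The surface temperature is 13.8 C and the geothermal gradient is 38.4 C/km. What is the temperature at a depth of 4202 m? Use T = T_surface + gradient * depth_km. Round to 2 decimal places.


Convert depth to km: 4202 / 1000 = 4.202 km
Temperature increase = gradient * depth_km = 38.4 * 4.202 = 161.36 C
Temperature at depth = T_surface + delta_T = 13.8 + 161.36
T = 175.16 C

175.16


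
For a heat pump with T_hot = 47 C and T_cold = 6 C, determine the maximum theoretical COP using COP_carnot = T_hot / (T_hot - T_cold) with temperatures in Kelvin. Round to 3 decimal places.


Convert to Kelvin:
  T_hot = 47 + 273.15 = 320.15 K
  T_cold = 6 + 273.15 = 279.15 K
Apply Carnot COP formula:
  COP = T_hot_K / (T_hot_K - T_cold_K) = 320.15 / 41.0
  COP = 7.809

7.809


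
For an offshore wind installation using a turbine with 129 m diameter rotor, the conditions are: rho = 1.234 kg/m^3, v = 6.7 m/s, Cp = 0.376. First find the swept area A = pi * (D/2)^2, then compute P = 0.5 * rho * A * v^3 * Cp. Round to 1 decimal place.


Step 1 -- Compute swept area:
  A = pi * (D/2)^2 = pi * (129/2)^2 = 13069.81 m^2
Step 2 -- Apply wind power equation:
  P = 0.5 * rho * A * v^3 * Cp
  v^3 = 6.7^3 = 300.763
  P = 0.5 * 1.234 * 13069.81 * 300.763 * 0.376
  P = 911941.0 W

911941.0


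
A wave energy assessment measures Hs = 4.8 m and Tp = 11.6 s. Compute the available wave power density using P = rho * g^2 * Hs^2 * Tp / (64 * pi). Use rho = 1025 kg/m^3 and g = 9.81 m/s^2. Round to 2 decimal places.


Apply wave power formula:
  g^2 = 9.81^2 = 96.2361
  Hs^2 = 4.8^2 = 23.04
  Numerator = rho * g^2 * Hs^2 * Tp = 1025 * 96.2361 * 23.04 * 11.6 = 26363456.16
  Denominator = 64 * pi = 201.0619
  P = 26363456.16 / 201.0619 = 131121.07 W/m

131121.07


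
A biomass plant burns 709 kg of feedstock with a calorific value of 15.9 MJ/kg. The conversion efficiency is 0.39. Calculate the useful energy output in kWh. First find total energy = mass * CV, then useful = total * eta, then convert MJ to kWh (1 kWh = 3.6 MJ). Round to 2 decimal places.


Total energy = mass * CV = 709 * 15.9 = 11273.1 MJ
Useful energy = total * eta = 11273.1 * 0.39 = 4396.51 MJ
Convert to kWh: 4396.51 / 3.6
Useful energy = 1221.25 kWh

1221.25


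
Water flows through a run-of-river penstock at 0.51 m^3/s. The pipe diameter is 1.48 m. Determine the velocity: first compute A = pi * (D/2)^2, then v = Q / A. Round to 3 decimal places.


Compute pipe cross-sectional area:
  A = pi * (D/2)^2 = pi * (1.48/2)^2 = 1.7203 m^2
Calculate velocity:
  v = Q / A = 0.51 / 1.7203
  v = 0.296 m/s

0.296


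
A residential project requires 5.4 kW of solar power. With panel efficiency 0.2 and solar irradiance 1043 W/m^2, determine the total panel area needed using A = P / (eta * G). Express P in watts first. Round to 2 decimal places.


Convert target power to watts: P = 5.4 * 1000 = 5400.0 W
Compute denominator: eta * G = 0.2 * 1043 = 208.6
Required area A = P / (eta * G) = 5400.0 / 208.6
A = 25.89 m^2

25.89


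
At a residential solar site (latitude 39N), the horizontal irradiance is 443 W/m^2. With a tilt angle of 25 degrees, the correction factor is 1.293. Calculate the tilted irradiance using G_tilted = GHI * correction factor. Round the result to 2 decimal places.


Identify the given values:
  GHI = 443 W/m^2, tilt correction factor = 1.293
Apply the formula G_tilted = GHI * factor:
  G_tilted = 443 * 1.293
  G_tilted = 572.80 W/m^2

572.80


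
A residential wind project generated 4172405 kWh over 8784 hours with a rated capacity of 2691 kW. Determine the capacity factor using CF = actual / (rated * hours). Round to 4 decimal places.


Capacity factor = actual output / maximum possible output
Maximum possible = rated * hours = 2691 * 8784 = 23637744 kWh
CF = 4172405 / 23637744
CF = 0.1765

0.1765


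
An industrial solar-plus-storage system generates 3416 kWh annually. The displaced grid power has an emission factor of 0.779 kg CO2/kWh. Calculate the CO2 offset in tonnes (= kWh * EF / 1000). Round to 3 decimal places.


CO2 offset in kg = generation * emission_factor
CO2 offset = 3416 * 0.779 = 2661.06 kg
Convert to tonnes:
  CO2 offset = 2661.06 / 1000 = 2.661 tonnes

2.661


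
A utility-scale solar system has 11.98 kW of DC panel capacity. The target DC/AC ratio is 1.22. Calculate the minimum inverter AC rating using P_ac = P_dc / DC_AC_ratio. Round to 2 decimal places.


The inverter AC capacity is determined by the DC/AC ratio.
Given: P_dc = 11.98 kW, DC/AC ratio = 1.22
P_ac = P_dc / ratio = 11.98 / 1.22
P_ac = 9.82 kW

9.82


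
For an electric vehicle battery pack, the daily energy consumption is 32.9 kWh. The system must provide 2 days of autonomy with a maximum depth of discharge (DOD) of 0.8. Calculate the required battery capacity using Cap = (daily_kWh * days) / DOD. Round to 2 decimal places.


Total energy needed = daily * days = 32.9 * 2 = 65.8 kWh
Account for depth of discharge:
  Cap = total_energy / DOD = 65.8 / 0.8
  Cap = 82.25 kWh

82.25


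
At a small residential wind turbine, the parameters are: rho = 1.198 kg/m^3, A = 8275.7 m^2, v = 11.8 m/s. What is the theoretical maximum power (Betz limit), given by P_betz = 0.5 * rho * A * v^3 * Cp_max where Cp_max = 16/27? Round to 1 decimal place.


The Betz coefficient Cp_max = 16/27 = 0.5926
v^3 = 11.8^3 = 1643.032
P_betz = 0.5 * rho * A * v^3 * Cp_max
P_betz = 0.5 * 1.198 * 8275.7 * 1643.032 * 0.5926
P_betz = 4826516.6 W

4826516.6


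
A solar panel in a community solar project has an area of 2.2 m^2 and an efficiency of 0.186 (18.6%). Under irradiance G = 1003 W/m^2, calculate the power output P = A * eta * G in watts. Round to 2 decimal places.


Use the solar power formula P = A * eta * G.
Given: A = 2.2 m^2, eta = 0.186, G = 1003 W/m^2
P = 2.2 * 0.186 * 1003
P = 410.43 W

410.43


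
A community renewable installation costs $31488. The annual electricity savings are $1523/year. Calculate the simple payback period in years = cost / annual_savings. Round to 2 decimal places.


Simple payback period = initial cost / annual savings
Payback = 31488 / 1523
Payback = 20.67 years

20.67


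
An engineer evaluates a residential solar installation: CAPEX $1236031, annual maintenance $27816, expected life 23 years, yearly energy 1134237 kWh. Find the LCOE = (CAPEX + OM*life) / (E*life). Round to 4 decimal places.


Total cost = CAPEX + OM * lifetime = 1236031 + 27816 * 23 = 1236031 + 639768 = 1875799
Total generation = annual * lifetime = 1134237 * 23 = 26087451 kWh
LCOE = 1875799 / 26087451
LCOE = 0.0719 $/kWh

0.0719


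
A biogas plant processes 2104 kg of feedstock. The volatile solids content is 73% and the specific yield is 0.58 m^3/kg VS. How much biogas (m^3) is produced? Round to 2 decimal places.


Compute volatile solids:
  VS = mass * VS_fraction = 2104 * 0.73 = 1535.92 kg
Calculate biogas volume:
  Biogas = VS * specific_yield = 1535.92 * 0.58
  Biogas = 890.83 m^3

890.83


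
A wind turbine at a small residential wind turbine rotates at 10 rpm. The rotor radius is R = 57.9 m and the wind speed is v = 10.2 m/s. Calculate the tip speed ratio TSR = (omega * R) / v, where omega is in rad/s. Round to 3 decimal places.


Convert rotational speed to rad/s:
  omega = 10 * 2 * pi / 60 = 1.0472 rad/s
Compute tip speed:
  v_tip = omega * R = 1.0472 * 57.9 = 60.633 m/s
Tip speed ratio:
  TSR = v_tip / v_wind = 60.633 / 10.2 = 5.944

5.944


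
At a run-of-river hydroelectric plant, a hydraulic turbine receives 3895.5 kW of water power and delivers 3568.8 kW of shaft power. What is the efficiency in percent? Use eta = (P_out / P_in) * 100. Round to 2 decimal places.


Turbine efficiency = (output power / input power) * 100
eta = (3568.8 / 3895.5) * 100
eta = 91.61%

91.61


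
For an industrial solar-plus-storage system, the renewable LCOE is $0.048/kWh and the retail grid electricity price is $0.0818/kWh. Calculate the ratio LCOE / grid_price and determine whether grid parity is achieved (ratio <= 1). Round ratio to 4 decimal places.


Compare LCOE to grid price:
  LCOE = $0.048/kWh, Grid price = $0.0818/kWh
  Ratio = LCOE / grid_price = 0.048 / 0.0818 = 0.5868
  Grid parity achieved (ratio <= 1)? yes

0.5868
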